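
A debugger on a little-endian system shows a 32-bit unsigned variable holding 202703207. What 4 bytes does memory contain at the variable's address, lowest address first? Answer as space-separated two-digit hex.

202703207 in hexadecimal, padded to 32 bits, is 0x0C150167.
Split into bytes (most-significant first): 0C 15 01 67.
In little-endian order the low byte comes first in memory.
So at ascending addresses the bytes are 67 01 15 0C.

67 01 15 0C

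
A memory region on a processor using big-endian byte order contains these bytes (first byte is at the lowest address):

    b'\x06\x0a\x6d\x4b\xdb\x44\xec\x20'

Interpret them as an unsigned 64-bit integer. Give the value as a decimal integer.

Big-endian: lowest address holds the most-significant byte.
The bytes are already most-significant first: 0x060A6D4BDB44EC20.
0x060A6D4BDB44EC20 = 435280486563376160.

435280486563376160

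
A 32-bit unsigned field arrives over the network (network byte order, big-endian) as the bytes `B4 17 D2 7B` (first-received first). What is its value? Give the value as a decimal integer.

3021460091

Big-endian: lowest address holds the most-significant byte.
The bytes are already most-significant first: 0xB417D27B.
0xB417D27B = 3021460091.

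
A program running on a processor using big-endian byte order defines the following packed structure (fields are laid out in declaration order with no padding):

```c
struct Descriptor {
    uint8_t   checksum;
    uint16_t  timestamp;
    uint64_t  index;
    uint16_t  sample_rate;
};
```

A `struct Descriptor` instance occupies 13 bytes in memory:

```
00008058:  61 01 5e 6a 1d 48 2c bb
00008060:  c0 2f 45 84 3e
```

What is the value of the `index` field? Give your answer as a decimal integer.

7646347099310665541

`index` follows `checksum` (1 B), `timestamp` (2 B), so it starts at offset 1 + 2 = 3 and occupies 8 bytes.
Bytes at offsets 3..10: 6A 1D 48 2C BB C0 2F 45.
In big-endian order the high byte comes first in memory.
The bytes are already most-significant first: 0x6A1D482CBBC02F45.
0x6A1D482CBBC02F45 = 7646347099310665541.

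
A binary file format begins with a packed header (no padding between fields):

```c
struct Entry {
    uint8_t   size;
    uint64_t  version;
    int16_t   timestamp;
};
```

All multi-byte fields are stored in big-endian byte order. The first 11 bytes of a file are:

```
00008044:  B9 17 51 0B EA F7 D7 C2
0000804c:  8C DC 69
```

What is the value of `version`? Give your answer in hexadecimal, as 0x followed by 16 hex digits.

0x17510BEAF7D7C28C

`version` follows `size` (1 byte), so it starts at byte offset 1 and occupies 8 bytes.
Bytes at offsets 1..8: 17 51 0B EA F7 D7 C2 8C.
Big-endian: lowest address holds the most-significant byte.
The bytes are already most-significant first: 0x17510BEAF7D7C28C.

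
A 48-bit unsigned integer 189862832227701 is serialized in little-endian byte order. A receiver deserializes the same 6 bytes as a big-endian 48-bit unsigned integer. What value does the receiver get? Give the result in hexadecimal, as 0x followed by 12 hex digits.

189862832227701 in 48-bit hexadecimal is 0xACADE2ABC575.
Stored little-endian, the bytes at ascending addresses are 75 C5 AB E2 AD AC.
Read back as big-endian, the last byte is least significant, giving 0x75C5ABE2ADAC.

0x75C5ABE2ADAC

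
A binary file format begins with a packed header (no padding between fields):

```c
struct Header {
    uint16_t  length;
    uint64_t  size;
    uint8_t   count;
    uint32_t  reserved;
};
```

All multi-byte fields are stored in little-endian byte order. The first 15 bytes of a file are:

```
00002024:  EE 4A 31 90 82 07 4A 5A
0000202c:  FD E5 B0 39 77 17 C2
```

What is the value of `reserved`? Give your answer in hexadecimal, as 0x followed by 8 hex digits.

`reserved` follows `length` (2 B), `size` (8 B), `count` (1 B), so it starts at offset 2 + 8 + 1 = 11 and occupies 4 bytes.
Bytes at offsets 11..14: 39 77 17 C2.
Little-endian: lowest address holds the least-significant byte.
Reassemble most-significant byte first: C2 17 77 39 → 0xC2177739.

0xC2177739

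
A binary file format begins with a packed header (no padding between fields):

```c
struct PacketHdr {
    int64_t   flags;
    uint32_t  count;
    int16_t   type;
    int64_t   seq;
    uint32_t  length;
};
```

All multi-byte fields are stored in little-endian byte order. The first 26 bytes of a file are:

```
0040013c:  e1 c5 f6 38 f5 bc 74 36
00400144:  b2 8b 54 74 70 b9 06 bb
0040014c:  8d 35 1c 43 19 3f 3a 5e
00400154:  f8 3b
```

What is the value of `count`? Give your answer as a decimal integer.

1951697842

`count` follows `flags` (8 bytes), so it starts at byte offset 8 and occupies 4 bytes.
Bytes at offsets 8..11: B2 8B 54 74.
Little-endian: lowest address holds the least-significant byte.
Reassemble most-significant byte first: 74 54 8B B2 → 0x74548BB2.
0x74548BB2 = 1951697842.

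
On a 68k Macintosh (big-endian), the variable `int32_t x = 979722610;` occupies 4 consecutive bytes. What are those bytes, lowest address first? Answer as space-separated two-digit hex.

3A 65 61 72

979722610 in hexadecimal, padded to 32 bits, is 0x3A656172.
Split into bytes (most-significant first): 3A 65 61 72.
Big-endian stores the most-significant byte at the lowest address.
So the memory order matches the most-significant-first order: 3A 65 61 72.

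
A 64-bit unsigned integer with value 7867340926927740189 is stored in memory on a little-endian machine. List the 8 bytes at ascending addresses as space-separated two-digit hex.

1D 9D 6B DC E3 68 2E 6D

7867340926927740189 in hexadecimal, padded to 64 bits, is 0x6D2E68E3DC6B9D1D.
Split into bytes (most-significant first): 6D 2E 68 E3 DC 6B 9D 1D.
Little-endian stores the least-significant byte at the lowest address.
So at ascending addresses the bytes are 1D 9D 6B DC E3 68 2E 6D.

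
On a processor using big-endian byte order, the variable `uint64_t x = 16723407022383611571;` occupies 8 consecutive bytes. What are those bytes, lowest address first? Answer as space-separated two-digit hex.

16723407022383611571 in hexadecimal, padded to 64 bits, is 0xE8157A151B72BEB3.
Split into bytes (most-significant first): E8 15 7A 15 1B 72 BE B3.
Big-endian: lowest address holds the most-significant byte.
So the memory order matches the most-significant-first order: E8 15 7A 15 1B 72 BE B3.

E8 15 7A 15 1B 72 BE B3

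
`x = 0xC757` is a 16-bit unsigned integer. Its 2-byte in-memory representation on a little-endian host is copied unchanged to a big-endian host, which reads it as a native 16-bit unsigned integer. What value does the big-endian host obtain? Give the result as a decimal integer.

Stored little-endian, the bytes at ascending addresses are 57 C7.
Read back as big-endian, the last byte is least significant, giving 0x57C7.
0x57C7 = 22471.

22471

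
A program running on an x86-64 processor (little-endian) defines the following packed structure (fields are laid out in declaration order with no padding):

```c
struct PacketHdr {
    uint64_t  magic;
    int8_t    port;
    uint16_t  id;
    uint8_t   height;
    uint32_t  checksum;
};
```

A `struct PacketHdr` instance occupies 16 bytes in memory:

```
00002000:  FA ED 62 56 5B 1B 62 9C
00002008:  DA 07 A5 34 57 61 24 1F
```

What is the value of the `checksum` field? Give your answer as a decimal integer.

522477911

`checksum` follows `magic` (8 B), `port` (1 B), `id` (2 B), `height` (1 B), so it starts at offset 8 + 1 + 2 + 1 = 12 and occupies 4 bytes.
Bytes at offsets 12..15: 57 61 24 1F.
Little-endian: lowest address holds the least-significant byte.
Reassemble most-significant byte first: 1F 24 61 57 → 0x1F246157.
0x1F246157 = 522477911.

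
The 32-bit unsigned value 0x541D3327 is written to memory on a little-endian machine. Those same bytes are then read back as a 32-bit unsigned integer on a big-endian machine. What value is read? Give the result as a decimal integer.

Stored little-endian, the bytes at ascending addresses are 27 33 1D 54.
Read back as big-endian, the last byte is least significant, giving 0x27331D54.
0x27331D54 = 657661268.

657661268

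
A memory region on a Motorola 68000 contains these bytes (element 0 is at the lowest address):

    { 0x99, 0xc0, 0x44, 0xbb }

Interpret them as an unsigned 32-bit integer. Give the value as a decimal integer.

Big-endian: lowest address holds the most-significant byte.
The bytes are already most-significant first: 0x99C044BB.
0x99C044BB = 2579514555.

2579514555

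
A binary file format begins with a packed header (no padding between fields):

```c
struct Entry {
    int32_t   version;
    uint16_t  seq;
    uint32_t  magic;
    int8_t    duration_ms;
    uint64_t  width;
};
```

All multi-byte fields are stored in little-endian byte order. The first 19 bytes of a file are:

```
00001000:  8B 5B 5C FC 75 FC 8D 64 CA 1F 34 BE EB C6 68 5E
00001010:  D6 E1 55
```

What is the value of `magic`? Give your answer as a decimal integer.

`magic` follows `version` (4 B), `seq` (2 B), so it starts at offset 4 + 2 = 6 and occupies 4 bytes.
Bytes at offsets 6..9: 8D 64 CA 1F.
In little-endian order the low byte comes first in memory.
Reassemble most-significant byte first: 1F CA 64 8D → 0x1FCA648D.
0x1FCA648D = 533357709.

533357709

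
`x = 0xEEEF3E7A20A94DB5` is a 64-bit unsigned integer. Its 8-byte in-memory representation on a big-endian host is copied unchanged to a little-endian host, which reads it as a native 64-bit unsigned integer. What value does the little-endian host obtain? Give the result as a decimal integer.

Stored big-endian, the bytes at ascending addresses are EE EF 3E 7A 20 A9 4D B5.
Read back as little-endian, the first byte is least significant, giving 0xB54DA9207A3EEFEE.
0xB54DA9207A3EEFEE = 13064284051026669550.

13064284051026669550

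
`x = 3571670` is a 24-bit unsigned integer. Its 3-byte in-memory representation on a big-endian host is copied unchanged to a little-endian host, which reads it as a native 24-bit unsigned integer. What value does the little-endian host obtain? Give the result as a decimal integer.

14057270

3571670 in 24-bit hexadecimal is 0x367FD6.
Stored big-endian, the bytes at ascending addresses are 36 7F D6.
Read back as little-endian, the first byte is least significant, giving 0xD67F36.
0xD67F36 = 14057270.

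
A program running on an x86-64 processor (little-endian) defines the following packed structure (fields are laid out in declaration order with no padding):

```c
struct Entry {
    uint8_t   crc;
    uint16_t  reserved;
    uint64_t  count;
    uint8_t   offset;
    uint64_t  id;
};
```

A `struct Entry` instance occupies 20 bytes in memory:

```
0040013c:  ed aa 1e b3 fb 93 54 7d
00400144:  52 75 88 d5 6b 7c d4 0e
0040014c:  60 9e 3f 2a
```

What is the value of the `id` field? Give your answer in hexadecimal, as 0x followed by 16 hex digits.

0x2A3F9E600ED47C6B

`id` follows `crc` (1 B), `reserved` (2 B), `count` (8 B), `offset` (1 B), so it starts at offset 1 + 2 + 8 + 1 = 12 and occupies 8 bytes.
Bytes at offsets 12..19: 6B 7C D4 0E 60 9E 3F 2A.
Little-endian stores the least-significant byte at the lowest address.
Reassemble most-significant byte first: 2A 3F 9E 60 0E D4 7C 6B → 0x2A3F9E600ED47C6B.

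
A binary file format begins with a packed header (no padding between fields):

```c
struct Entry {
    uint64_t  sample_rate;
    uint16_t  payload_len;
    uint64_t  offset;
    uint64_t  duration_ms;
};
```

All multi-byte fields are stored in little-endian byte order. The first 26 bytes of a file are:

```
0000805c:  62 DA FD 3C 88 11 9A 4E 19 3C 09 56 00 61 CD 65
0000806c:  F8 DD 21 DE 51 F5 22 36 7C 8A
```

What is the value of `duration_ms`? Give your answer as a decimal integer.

9978910398118747681

`duration_ms` follows `sample_rate` (8 B), `payload_len` (2 B), `offset` (8 B), so it starts at offset 8 + 2 + 8 = 18 and occupies 8 bytes.
Bytes at offsets 18..25: 21 DE 51 F5 22 36 7C 8A.
Little-endian: lowest address holds the least-significant byte.
Reassemble most-significant byte first: 8A 7C 36 22 F5 51 DE 21 → 0x8A7C3622F551DE21.
0x8A7C3622F551DE21 = 9978910398118747681.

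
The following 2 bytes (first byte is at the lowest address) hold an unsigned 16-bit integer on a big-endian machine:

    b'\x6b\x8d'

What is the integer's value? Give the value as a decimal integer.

27533

Big-endian stores the most-significant byte at the lowest address.
The bytes are already most-significant first: 0x6B8D.
0x6B8D = 27533.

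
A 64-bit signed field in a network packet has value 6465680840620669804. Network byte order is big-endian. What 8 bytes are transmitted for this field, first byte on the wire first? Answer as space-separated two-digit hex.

59 BA B6 77 C8 3E 7B 6C

6465680840620669804 in hexadecimal, padded to 64 bits, is 0x59BAB677C83E7B6C.
Split into bytes (most-significant first): 59 BA B6 77 C8 3E 7B 6C.
Big-endian stores the most-significant byte at the lowest address.
So the memory order matches the most-significant-first order: 59 BA B6 77 C8 3E 7B 6C.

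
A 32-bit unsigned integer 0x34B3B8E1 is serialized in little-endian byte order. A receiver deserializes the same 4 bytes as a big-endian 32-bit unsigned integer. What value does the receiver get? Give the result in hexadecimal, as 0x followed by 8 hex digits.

Stored little-endian, the bytes at ascending addresses are E1 B8 B3 34.
Read back as big-endian, the last byte is least significant, giving 0xE1B8B334.

0xE1B8B334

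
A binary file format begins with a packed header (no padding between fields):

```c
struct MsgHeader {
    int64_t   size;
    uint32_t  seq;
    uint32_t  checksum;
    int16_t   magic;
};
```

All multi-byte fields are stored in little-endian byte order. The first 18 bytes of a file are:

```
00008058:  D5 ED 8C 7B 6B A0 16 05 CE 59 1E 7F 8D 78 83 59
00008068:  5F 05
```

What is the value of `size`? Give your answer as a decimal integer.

366656803172052437

`size` is the first field, at byte offset 0, occupying 8 bytes.
Bytes at offsets 0..7: D5 ED 8C 7B 6B A0 16 05.
Little-endian stores the least-significant byte at the lowest address.
Reassemble most-significant byte first: 05 16 A0 6B 7B 8C ED D5 → 0x0516A06B7B8CEDD5.
0x0516A06B7B8CEDD5 = 366656803172052437.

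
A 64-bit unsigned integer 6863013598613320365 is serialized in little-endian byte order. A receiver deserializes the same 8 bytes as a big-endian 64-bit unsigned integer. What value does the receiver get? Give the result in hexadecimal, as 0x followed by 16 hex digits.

0xADB2059281523E5F

6863013598613320365 in 64-bit hexadecimal is 0x5F3E52819205B2AD.
Stored little-endian, the bytes at ascending addresses are AD B2 05 92 81 52 3E 5F.
Read back as big-endian, the last byte is least significant, giving 0xADB2059281523E5F.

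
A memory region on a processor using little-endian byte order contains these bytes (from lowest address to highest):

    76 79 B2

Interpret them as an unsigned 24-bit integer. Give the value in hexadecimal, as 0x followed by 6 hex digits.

0xB27976

Little-endian stores the least-significant byte at the lowest address.
Reassemble most-significant byte first: B2 79 76 → 0xB27976.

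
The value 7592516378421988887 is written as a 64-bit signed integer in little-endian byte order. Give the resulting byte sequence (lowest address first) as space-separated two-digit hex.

17 8E 2D 57 6B 09 5E 69

7592516378421988887 in hexadecimal, padded to 64 bits, is 0x695E096B572D8E17.
Split into bytes (most-significant first): 69 5E 09 6B 57 2D 8E 17.
Little-endian stores the least-significant byte at the lowest address.
So at ascending addresses the bytes are 17 8E 2D 57 6B 09 5E 69.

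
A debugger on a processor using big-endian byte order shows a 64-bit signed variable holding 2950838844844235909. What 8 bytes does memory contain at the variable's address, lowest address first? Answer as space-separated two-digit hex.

2950838844844235909 in hexadecimal, padded to 64 bits, is 0x28F37C4B905D5C85.
Split into bytes (most-significant first): 28 F3 7C 4B 90 5D 5C 85.
Big-endian stores the most-significant byte at the lowest address.
So the memory order matches the most-significant-first order: 28 F3 7C 4B 90 5D 5C 85.

28 F3 7C 4B 90 5D 5C 85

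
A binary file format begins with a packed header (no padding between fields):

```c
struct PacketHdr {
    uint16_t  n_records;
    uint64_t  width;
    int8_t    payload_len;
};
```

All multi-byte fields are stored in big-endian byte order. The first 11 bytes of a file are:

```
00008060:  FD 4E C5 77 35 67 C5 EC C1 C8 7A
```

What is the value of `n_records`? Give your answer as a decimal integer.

`n_records` is the first field, at byte offset 0, occupying 2 bytes.
Bytes at offsets 0..1: FD 4E.
Big-endian stores the most-significant byte at the lowest address.
The bytes are already most-significant first: 0xFD4E.
0xFD4E = 64846.

64846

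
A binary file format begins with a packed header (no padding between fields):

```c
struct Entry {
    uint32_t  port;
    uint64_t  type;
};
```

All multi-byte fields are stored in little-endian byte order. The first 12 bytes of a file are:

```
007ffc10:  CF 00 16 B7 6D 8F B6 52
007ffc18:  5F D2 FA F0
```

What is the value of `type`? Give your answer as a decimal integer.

`type` follows `port` (4 bytes), so it starts at byte offset 4 and occupies 8 bytes.
Bytes at offsets 4..11: 6D 8F B6 52 5F D2 FA F0.
Little-endian: lowest address holds the least-significant byte.
Reassemble most-significant byte first: F0 FA D2 5F 52 B6 8F 6D → 0xF0FAD25F52B68F6D.
0xF0FAD25F52B68F6D = 17364422620131790701.

17364422620131790701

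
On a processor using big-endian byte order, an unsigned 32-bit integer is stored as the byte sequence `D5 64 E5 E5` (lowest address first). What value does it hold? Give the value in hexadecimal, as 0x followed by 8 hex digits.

Big-endian: lowest address holds the most-significant byte.
The bytes are already most-significant first: 0xD564E5E5.

0xD564E5E5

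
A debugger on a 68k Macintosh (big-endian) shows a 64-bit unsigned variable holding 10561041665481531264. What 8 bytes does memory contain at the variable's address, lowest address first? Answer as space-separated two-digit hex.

92 90 5B 70 A1 20 5F 80

10561041665481531264 in hexadecimal, padded to 64 bits, is 0x92905B70A1205F80.
Split into bytes (most-significant first): 92 90 5B 70 A1 20 5F 80.
Big-endian: lowest address holds the most-significant byte.
So the memory order matches the most-significant-first order: 92 90 5B 70 A1 20 5F 80.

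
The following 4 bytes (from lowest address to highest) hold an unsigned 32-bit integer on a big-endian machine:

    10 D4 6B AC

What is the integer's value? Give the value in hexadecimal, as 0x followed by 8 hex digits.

0x10D46BAC

In big-endian order the high byte comes first in memory.
The bytes are already most-significant first: 0x10D46BAC.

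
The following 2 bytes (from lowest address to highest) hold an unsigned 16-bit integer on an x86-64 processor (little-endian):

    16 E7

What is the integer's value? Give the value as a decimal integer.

Little-endian stores the least-significant byte at the lowest address.
Reassemble most-significant byte first: E7 16 → 0xE716.
0xE716 = 59158.

59158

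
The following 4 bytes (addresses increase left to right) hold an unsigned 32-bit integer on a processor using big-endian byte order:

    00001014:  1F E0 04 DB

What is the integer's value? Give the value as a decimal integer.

534775003

Big-endian: lowest address holds the most-significant byte.
The bytes are already most-significant first: 0x1FE004DB.
0x1FE004DB = 534775003.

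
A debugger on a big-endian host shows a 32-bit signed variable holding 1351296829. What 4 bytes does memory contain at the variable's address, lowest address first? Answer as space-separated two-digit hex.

1351296829 in hexadecimal, padded to 32 bits, is 0x508B273D.
Split into bytes (most-significant first): 50 8B 27 3D.
Big-endian stores the most-significant byte at the lowest address.
So the memory order matches the most-significant-first order: 50 8B 27 3D.

50 8B 27 3D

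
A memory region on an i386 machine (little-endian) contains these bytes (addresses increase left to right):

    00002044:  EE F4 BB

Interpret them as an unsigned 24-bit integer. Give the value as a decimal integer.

Little-endian stores the least-significant byte at the lowest address.
Reassemble most-significant byte first: BB F4 EE → 0xBBF4EE.
0xBBF4EE = 12317934.

12317934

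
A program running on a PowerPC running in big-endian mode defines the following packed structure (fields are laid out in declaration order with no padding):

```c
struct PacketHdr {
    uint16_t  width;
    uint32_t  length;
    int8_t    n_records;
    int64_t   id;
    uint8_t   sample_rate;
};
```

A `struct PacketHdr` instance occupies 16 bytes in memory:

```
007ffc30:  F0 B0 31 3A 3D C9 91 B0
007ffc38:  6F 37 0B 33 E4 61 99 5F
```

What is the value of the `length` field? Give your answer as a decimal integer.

`length` follows `width` (2 bytes), so it starts at byte offset 2 and occupies 4 bytes.
Bytes at offsets 2..5: 31 3A 3D C9.
In big-endian order the high byte comes first in memory.
The bytes are already most-significant first: 0x313A3DC9.
0x313A3DC9 = 825900489.

825900489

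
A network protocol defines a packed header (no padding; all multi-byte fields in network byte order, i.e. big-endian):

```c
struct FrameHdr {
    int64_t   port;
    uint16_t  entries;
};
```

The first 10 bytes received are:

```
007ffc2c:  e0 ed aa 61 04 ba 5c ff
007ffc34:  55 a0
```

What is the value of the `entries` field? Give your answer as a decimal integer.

21920

`entries` follows `port` (8 bytes), so it starts at byte offset 8 and occupies 2 bytes.
Bytes at offsets 8..9: 55 A0.
Big-endian stores the most-significant byte at the lowest address.
The bytes are already most-significant first: 0x55A0.
0x55A0 = 21920.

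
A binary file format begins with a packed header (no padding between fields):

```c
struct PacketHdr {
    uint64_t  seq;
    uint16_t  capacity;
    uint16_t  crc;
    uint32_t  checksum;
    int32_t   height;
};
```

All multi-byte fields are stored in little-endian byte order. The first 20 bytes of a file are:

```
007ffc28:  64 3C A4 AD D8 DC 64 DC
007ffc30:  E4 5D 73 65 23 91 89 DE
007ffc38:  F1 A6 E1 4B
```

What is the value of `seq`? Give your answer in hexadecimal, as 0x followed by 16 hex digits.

0xDC64DCD8ADA43C64

`seq` is the first field, at byte offset 0, occupying 8 bytes.
Bytes at offsets 0..7: 64 3C A4 AD D8 DC 64 DC.
Little-endian: lowest address holds the least-significant byte.
Reassemble most-significant byte first: DC 64 DC D8 AD A4 3C 64 → 0xDC64DCD8ADA43C64.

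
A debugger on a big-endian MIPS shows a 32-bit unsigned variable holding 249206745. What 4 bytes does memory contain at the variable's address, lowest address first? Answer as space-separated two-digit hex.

0E DA 97 D9

249206745 in hexadecimal, padded to 32 bits, is 0x0EDA97D9.
Split into bytes (most-significant first): 0E DA 97 D9.
Big-endian: lowest address holds the most-significant byte.
So the memory order matches the most-significant-first order: 0E DA 97 D9.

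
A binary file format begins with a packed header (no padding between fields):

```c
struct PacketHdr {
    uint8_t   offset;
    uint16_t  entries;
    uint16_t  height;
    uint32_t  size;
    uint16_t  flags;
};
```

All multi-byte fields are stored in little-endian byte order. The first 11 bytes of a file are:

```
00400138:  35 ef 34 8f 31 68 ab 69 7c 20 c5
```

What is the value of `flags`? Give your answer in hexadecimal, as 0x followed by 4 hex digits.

`flags` follows `offset` (1 B), `entries` (2 B), `height` (2 B), `size` (4 B), so it starts at offset 1 + 2 + 2 + 4 = 9 and occupies 2 bytes.
Bytes at offsets 9..10: 20 C5.
In little-endian order the low byte comes first in memory.
Reassemble most-significant byte first: C5 20 → 0xC520.

0xC520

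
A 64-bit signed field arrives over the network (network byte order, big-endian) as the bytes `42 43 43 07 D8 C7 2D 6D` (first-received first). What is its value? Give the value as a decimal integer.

4774733730923621741

Big-endian: lowest address holds the most-significant byte.
The bytes are already most-significant first: 0x42434307D8C72D6D.
0x42434307D8C72D6D = 4774733730923621741.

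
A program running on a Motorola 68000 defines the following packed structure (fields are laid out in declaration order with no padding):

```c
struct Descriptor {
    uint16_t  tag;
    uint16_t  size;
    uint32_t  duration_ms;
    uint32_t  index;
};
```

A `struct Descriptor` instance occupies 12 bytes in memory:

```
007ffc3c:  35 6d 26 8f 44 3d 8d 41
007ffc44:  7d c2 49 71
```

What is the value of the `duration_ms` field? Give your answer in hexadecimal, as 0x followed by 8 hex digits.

`duration_ms` follows `tag` (2 B), `size` (2 B), so it starts at offset 2 + 2 = 4 and occupies 4 bytes.
Bytes at offsets 4..7: 44 3D 8D 41.
Big-endian stores the most-significant byte at the lowest address.
The bytes are already most-significant first: 0x443D8D41.

0x443D8D41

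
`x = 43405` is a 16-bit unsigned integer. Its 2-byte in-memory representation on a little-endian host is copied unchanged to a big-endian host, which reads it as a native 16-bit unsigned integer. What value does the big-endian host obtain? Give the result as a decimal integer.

36265

43405 in 16-bit hexadecimal is 0xA98D.
Stored little-endian, the bytes at ascending addresses are 8D A9.
Read back as big-endian, the last byte is least significant, giving 0x8DA9.
0x8DA9 = 36265.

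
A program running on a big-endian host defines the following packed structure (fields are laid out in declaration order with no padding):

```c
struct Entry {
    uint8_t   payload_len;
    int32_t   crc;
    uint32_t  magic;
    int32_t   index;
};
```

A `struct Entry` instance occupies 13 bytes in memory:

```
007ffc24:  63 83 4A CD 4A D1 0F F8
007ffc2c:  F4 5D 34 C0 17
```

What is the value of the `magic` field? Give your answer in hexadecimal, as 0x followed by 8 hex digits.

0xD10FF8F4

`magic` follows `payload_len` (1 B), `crc` (4 B), so it starts at offset 1 + 4 = 5 and occupies 4 bytes.
Bytes at offsets 5..8: D1 0F F8 F4.
Big-endian stores the most-significant byte at the lowest address.
The bytes are already most-significant first: 0xD10FF8F4.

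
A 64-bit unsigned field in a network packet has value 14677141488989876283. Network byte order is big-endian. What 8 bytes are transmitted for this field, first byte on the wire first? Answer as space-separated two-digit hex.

CB AF AE 6B E1 63 B0 3B

14677141488989876283 in hexadecimal, padded to 64 bits, is 0xCBAFAE6BE163B03B.
Split into bytes (most-significant first): CB AF AE 6B E1 63 B0 3B.
In big-endian order the high byte comes first in memory.
So the memory order matches the most-significant-first order: CB AF AE 6B E1 63 B0 3B.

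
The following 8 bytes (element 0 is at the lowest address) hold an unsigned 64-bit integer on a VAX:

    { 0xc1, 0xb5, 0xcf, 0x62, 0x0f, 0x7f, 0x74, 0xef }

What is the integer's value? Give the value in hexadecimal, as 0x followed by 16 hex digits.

Little-endian: lowest address holds the least-significant byte.
Reassemble most-significant byte first: EF 74 7F 0F 62 CF B5 C1 → 0xEF747F0F62CFB5C1.

0xEF747F0F62CFB5C1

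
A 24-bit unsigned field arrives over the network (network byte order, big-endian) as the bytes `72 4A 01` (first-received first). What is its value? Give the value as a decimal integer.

In big-endian order the high byte comes first in memory.
The bytes are already most-significant first: 0x724A01.
0x724A01 = 7490049.

7490049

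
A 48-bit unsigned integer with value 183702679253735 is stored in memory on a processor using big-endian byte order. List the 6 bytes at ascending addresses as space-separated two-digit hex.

183702679253735 in hexadecimal, padded to 48 bits, is 0xA7139CF0F2E7.
Split into bytes (most-significant first): A7 13 9C F0 F2 E7.
Big-endian stores the most-significant byte at the lowest address.
So the memory order matches the most-significant-first order: A7 13 9C F0 F2 E7.

A7 13 9C F0 F2 E7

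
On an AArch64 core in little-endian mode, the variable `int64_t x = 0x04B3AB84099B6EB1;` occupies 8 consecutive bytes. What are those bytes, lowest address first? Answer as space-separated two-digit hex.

Split into bytes (most-significant first): 04 B3 AB 84 09 9B 6E B1.
Little-endian: lowest address holds the least-significant byte.
So at ascending addresses the bytes are B1 6E 9B 09 84 AB B3 04.

B1 6E 9B 09 84 AB B3 04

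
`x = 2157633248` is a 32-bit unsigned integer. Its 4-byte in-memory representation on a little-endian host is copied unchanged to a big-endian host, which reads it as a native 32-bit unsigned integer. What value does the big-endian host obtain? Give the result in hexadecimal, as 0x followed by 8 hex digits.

2157633248 in 32-bit hexadecimal is 0x809ADEE0.
Stored little-endian, the bytes at ascending addresses are E0 DE 9A 80.
Read back as big-endian, the last byte is least significant, giving 0xE0DE9A80.

0xE0DE9A80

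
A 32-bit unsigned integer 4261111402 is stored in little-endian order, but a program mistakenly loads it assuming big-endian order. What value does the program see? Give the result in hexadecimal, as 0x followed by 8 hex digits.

0x6A66FBFD

4261111402 in 32-bit hexadecimal is 0xFDFB666A.
Stored little-endian, the bytes at ascending addresses are 6A 66 FB FD.
Read back as big-endian, the last byte is least significant, giving 0x6A66FBFD.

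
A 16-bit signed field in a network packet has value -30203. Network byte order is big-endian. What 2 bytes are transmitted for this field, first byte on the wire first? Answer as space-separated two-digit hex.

Two's complement of -30203 in 16 bits: 30203 = 0x75FB; invert → 0x8A04; add 1 → 0x8A05.
Split into bytes (most-significant first): 8A 05.
In big-endian order the high byte comes first in memory.
So the memory order matches the most-significant-first order: 8A 05.

8A 05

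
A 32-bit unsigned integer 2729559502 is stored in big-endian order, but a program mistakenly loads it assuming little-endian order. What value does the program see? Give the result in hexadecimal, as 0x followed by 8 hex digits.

0xCEC5B1A2

2729559502 in 32-bit hexadecimal is 0xA2B1C5CE.
Stored big-endian, the bytes at ascending addresses are A2 B1 C5 CE.
Read back as little-endian, the first byte is least significant, giving 0xCEC5B1A2.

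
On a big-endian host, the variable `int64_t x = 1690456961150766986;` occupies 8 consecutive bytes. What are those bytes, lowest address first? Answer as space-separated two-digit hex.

1690456961150766986 in hexadecimal, padded to 64 bits, is 0x1775B5A6557A4F8A.
Split into bytes (most-significant first): 17 75 B5 A6 55 7A 4F 8A.
In big-endian order the high byte comes first in memory.
So the memory order matches the most-significant-first order: 17 75 B5 A6 55 7A 4F 8A.

17 75 B5 A6 55 7A 4F 8A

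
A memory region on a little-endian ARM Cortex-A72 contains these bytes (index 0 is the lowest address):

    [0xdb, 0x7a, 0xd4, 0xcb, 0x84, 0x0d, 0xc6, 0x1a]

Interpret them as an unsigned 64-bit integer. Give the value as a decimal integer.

Little-endian: lowest address holds the least-significant byte.
Reassemble most-significant byte first: 1A C6 0D 84 CB D4 7A DB → 0x1AC60D84CBD47ADB.
0x1AC60D84CBD47ADB = 1929244354381380315.

1929244354381380315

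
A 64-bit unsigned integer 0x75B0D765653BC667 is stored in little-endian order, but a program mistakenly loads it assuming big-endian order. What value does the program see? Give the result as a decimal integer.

7477729537981657205

Stored little-endian, the bytes at ascending addresses are 67 C6 3B 65 65 D7 B0 75.
Read back as big-endian, the last byte is least significant, giving 0x67C63B6565D7B075.
0x67C63B6565D7B075 = 7477729537981657205.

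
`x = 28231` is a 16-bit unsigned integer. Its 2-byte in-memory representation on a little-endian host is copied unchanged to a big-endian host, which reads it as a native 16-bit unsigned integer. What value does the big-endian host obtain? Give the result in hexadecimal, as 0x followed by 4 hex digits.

28231 in 16-bit hexadecimal is 0x6E47.
Stored little-endian, the bytes at ascending addresses are 47 6E.
Read back as big-endian, the last byte is least significant, giving 0x476E.

0x476E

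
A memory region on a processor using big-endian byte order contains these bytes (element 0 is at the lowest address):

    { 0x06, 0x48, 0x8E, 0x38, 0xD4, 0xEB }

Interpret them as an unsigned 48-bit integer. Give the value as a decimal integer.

6908693501163

Big-endian stores the most-significant byte at the lowest address.
The bytes are already most-significant first: 0x06488E38D4EB.
0x06488E38D4EB = 6908693501163.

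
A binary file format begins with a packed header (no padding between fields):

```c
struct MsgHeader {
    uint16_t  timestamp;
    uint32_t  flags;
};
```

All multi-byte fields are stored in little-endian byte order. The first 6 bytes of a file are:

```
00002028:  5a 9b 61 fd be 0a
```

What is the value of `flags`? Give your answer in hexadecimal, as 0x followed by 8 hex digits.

`flags` follows `timestamp` (2 bytes), so it starts at byte offset 2 and occupies 4 bytes.
Bytes at offsets 2..5: 61 FD BE 0A.
In little-endian order the low byte comes first in memory.
Reassemble most-significant byte first: 0A BE FD 61 → 0x0ABEFD61.

0x0ABEFD61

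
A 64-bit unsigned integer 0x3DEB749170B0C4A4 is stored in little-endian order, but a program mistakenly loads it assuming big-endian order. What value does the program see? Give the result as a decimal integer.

11872808515178654525

Stored little-endian, the bytes at ascending addresses are A4 C4 B0 70 91 74 EB 3D.
Read back as big-endian, the last byte is least significant, giving 0xA4C4B0709174EB3D.
0xA4C4B0709174EB3D = 11872808515178654525.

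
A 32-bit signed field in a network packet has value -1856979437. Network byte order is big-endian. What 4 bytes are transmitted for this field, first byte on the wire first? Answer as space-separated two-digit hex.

91 50 BE 13

Two's complement of -1856979437 in 32 bits: 1856979437 = 0x6EAF41ED; invert → 0x9150BE12; add 1 → 0x9150BE13.
Split into bytes (most-significant first): 91 50 BE 13.
Big-endian: lowest address holds the most-significant byte.
So the memory order matches the most-significant-first order: 91 50 BE 13.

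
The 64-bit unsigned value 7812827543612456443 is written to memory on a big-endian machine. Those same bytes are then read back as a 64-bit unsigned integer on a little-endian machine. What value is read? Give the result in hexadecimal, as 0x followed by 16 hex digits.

7812827543612456443 in 64-bit hexadecimal is 0x6C6CBD41BC687DFB.
Stored big-endian, the bytes at ascending addresses are 6C 6C BD 41 BC 68 7D FB.
Read back as little-endian, the first byte is least significant, giving 0xFB7D68BC41BD6C6C.

0xFB7D68BC41BD6C6C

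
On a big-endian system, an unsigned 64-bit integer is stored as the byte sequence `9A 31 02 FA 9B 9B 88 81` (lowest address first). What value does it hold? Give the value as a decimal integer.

Big-endian: lowest address holds the most-significant byte.
The bytes are already most-significant first: 0x9A3102FA9B9B8881.
0x9A3102FA9B9B8881 = 11110665031075465345.

11110665031075465345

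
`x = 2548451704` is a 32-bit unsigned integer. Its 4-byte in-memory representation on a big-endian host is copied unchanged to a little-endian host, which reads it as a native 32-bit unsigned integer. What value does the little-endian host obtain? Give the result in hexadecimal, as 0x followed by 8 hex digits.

2548451704 in 32-bit hexadecimal is 0x97E64978.
Stored big-endian, the bytes at ascending addresses are 97 E6 49 78.
Read back as little-endian, the first byte is least significant, giving 0x7849E697.

0x7849E697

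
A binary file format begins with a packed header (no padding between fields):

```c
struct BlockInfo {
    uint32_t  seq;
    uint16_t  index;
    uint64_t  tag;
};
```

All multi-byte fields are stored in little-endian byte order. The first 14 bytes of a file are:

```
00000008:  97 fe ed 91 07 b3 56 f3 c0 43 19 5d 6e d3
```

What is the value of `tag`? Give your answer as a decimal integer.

15235216952533250902

`tag` follows `seq` (4 B), `index` (2 B), so it starts at offset 4 + 2 = 6 and occupies 8 bytes.
Bytes at offsets 6..13: 56 F3 C0 43 19 5D 6E D3.
Little-endian stores the least-significant byte at the lowest address.
Reassemble most-significant byte first: D3 6E 5D 19 43 C0 F3 56 → 0xD36E5D1943C0F356.
0xD36E5D1943C0F356 = 15235216952533250902.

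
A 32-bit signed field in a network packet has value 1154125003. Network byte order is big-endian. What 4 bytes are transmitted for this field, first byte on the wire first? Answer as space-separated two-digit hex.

1154125003 in hexadecimal, padded to 32 bits, is 0x44CA8CCB.
Split into bytes (most-significant first): 44 CA 8C CB.
In big-endian order the high byte comes first in memory.
So the memory order matches the most-significant-first order: 44 CA 8C CB.

44 CA 8C CB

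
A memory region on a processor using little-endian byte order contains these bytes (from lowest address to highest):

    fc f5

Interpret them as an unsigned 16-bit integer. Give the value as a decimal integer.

Little-endian stores the least-significant byte at the lowest address.
Reassemble most-significant byte first: F5 FC → 0xF5FC.
0xF5FC = 62972.

62972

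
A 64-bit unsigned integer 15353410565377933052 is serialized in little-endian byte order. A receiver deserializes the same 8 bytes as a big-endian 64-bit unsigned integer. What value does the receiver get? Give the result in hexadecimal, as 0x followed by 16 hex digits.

0xFCBE1438904512D5

15353410565377933052 in 64-bit hexadecimal is 0xD51245903814BEFC.
Stored little-endian, the bytes at ascending addresses are FC BE 14 38 90 45 12 D5.
Read back as big-endian, the last byte is least significant, giving 0xFCBE1438904512D5.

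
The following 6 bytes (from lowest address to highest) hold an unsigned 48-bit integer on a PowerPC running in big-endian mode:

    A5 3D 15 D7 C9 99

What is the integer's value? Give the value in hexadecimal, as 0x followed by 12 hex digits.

Big-endian: lowest address holds the most-significant byte.
The bytes are already most-significant first: 0xA53D15D7C999.

0xA53D15D7C999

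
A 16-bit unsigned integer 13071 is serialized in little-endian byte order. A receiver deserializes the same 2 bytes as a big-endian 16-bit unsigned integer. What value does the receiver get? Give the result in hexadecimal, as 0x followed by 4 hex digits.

13071 in 16-bit hexadecimal is 0x330F.
Stored little-endian, the bytes at ascending addresses are 0F 33.
Read back as big-endian, the last byte is least significant, giving 0x0F33.

0x0F33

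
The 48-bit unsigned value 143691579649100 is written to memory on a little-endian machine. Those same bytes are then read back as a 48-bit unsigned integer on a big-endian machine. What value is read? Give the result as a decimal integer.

84578908614530

143691579649100 in 48-bit hexadecimal is 0x82AFCD8FEC4C.
Stored little-endian, the bytes at ascending addresses are 4C EC 8F CD AF 82.
Read back as big-endian, the last byte is least significant, giving 0x4CEC8FCDAF82.
0x4CEC8FCDAF82 = 84578908614530.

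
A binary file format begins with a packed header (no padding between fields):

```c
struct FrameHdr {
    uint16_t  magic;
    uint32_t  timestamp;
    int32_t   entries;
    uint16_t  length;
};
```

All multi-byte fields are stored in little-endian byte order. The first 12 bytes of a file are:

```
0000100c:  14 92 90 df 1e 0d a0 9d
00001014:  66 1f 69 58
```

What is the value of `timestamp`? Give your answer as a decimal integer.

220127120

`timestamp` follows `magic` (2 bytes), so it starts at byte offset 2 and occupies 4 bytes.
Bytes at offsets 2..5: 90 DF 1E 0D.
Little-endian stores the least-significant byte at the lowest address.
Reassemble most-significant byte first: 0D 1E DF 90 → 0x0D1EDF90.
0x0D1EDF90 = 220127120.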